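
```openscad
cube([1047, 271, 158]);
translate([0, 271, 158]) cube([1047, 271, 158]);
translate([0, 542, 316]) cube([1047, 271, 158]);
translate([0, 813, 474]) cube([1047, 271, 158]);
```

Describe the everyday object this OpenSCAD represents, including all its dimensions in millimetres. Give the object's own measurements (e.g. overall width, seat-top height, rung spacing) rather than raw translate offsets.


A straight staircase of 4 solid steps. Each step is 1047 mm wide (x), 271 mm deep (y, the going) and 158 mm tall (the rise). The first step rests on the floor; each subsequent step sits one going further in +y and one rise higher in +z, directly behind and above the previous step with no overlap.


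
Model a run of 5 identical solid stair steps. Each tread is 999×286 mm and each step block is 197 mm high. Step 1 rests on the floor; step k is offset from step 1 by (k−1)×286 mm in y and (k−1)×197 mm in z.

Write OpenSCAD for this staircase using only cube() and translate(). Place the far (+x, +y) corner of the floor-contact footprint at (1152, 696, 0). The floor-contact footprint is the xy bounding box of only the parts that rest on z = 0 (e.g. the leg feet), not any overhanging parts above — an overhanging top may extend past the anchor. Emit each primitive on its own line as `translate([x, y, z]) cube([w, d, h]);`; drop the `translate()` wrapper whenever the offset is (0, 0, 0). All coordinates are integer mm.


translate([153, 410, 0]) cube([999, 286, 197]);
translate([153, 696, 197]) cube([999, 286, 197]);
translate([153, 982, 394]) cube([999, 286, 197]);
translate([153, 1268, 591]) cube([999, 286, 197]);
translate([153, 1554, 788]) cube([999, 286, 197]);


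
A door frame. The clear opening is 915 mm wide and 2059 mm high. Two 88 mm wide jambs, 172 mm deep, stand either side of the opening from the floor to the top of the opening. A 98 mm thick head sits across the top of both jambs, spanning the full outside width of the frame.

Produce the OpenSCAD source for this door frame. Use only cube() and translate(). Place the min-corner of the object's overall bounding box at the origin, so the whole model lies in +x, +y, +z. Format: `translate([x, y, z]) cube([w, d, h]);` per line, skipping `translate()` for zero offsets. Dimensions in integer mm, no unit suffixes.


cube([88, 172, 2059]);
translate([1003, 0, 0]) cube([88, 172, 2059]);
translate([0, 0, 2059]) cube([1091, 172, 98]);


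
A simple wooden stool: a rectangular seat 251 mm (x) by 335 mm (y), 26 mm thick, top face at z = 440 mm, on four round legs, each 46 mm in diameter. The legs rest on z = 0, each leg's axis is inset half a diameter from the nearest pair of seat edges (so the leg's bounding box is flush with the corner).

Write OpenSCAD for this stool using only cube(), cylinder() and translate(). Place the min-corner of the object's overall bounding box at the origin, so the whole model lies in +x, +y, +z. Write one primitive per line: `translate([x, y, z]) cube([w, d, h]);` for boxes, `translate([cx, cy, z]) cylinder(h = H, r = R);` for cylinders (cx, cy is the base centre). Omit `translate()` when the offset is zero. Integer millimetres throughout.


translate([0, 0, 414]) cube([251, 335, 26]);
translate([23, 23, 0]) cylinder(h = 414, r = 23);
translate([228, 23, 0]) cylinder(h = 414, r = 23);
translate([23, 312, 0]) cylinder(h = 414, r = 23);
translate([228, 312, 0]) cylinder(h = 414, r = 23);


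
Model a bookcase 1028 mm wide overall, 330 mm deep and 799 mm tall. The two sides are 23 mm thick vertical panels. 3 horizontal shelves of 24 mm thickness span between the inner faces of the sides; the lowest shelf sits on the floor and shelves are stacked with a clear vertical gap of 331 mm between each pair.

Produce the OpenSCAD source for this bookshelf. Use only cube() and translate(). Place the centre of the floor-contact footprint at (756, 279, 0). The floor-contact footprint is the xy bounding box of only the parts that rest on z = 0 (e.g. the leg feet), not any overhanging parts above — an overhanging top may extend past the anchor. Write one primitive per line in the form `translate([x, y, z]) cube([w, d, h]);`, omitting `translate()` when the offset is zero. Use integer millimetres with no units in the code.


translate([242, 114, 0]) cube([23, 330, 799]);
translate([1247, 114, 0]) cube([23, 330, 799]);
translate([265, 114, 0]) cube([982, 330, 24]);
translate([265, 114, 355]) cube([982, 330, 24]);
translate([265, 114, 710]) cube([982, 330, 24]);


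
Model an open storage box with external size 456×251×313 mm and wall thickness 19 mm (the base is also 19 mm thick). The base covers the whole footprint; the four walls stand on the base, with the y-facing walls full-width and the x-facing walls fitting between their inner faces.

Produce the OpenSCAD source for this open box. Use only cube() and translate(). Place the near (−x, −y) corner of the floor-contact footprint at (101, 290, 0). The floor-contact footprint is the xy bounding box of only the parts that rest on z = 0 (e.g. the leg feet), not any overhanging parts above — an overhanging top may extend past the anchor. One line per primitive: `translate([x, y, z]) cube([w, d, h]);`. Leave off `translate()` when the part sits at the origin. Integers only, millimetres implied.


translate([101, 290, 0]) cube([456, 251, 19]);
translate([101, 290, 19]) cube([456, 19, 294]);
translate([101, 522, 19]) cube([456, 19, 294]);
translate([101, 309, 19]) cube([19, 213, 294]);
translate([538, 309, 19]) cube([19, 213, 294]);


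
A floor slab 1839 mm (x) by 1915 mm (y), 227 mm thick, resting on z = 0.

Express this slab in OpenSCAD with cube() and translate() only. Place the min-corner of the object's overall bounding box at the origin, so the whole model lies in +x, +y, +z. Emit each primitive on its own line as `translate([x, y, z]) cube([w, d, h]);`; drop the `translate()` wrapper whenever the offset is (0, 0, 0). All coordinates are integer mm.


cube([1839, 1915, 227]);


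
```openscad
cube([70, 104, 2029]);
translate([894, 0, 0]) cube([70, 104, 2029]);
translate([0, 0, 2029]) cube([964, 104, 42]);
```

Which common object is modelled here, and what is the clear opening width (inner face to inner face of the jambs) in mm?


A door frame. The clear opening width is 824 mm.

Two 2029 mm tall posts with a header on top — a door frame. The left jamb is 70 mm wide at x = 0; the right jamb starts at x = 894. The clear opening is 894 − 70 = 824 mm.


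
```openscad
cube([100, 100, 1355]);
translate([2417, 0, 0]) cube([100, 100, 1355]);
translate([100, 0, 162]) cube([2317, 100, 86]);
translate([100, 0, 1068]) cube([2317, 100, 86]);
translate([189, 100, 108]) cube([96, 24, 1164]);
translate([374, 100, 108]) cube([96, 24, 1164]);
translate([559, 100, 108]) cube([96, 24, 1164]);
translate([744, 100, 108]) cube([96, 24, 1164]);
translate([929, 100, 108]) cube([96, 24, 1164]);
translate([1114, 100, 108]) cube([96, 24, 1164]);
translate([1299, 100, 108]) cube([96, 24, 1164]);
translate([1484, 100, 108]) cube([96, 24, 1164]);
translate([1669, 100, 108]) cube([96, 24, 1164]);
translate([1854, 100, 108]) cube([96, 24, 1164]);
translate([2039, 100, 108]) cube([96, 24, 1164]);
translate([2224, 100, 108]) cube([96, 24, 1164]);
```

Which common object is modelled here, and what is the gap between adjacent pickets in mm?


A fence section. The picket gap is 89 mm.

Two posts, two rails, 12 pickets — a fence section. Span 2317 mm holds 12 pickets of 96 mm with 13 equal gaps: ⌊(2317 − 12·96) / 13⌋ = 89 mm.


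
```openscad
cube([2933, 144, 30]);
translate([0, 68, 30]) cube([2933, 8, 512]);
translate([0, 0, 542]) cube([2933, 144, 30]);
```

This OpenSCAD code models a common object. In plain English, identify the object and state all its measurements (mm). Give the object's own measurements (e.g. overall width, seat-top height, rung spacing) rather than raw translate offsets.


An I-beam lying along x, 2933 mm long. Overall section height 572 mm. Two flanges 144 mm wide (y) and 30 mm thick, one on the floor and one at the top; a web 8 mm thick runs between them, centred on the flange width.


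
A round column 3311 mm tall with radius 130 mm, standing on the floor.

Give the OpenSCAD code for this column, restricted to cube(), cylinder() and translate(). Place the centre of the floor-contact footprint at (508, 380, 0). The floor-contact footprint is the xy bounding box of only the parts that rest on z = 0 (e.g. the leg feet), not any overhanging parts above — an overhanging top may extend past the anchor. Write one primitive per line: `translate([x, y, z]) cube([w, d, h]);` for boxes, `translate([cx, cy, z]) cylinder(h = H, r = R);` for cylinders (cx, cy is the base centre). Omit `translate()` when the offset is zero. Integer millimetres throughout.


translate([508, 380, 0]) cylinder(h = 3311, r = 130);


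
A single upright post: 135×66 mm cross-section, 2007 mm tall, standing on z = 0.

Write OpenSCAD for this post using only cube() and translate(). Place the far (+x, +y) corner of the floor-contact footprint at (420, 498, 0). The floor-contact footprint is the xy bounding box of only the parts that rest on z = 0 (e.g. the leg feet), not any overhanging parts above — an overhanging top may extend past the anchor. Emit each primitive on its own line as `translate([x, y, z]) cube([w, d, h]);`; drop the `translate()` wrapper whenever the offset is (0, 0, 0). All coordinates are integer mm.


translate([285, 432, 0]) cube([135, 66, 2007]);


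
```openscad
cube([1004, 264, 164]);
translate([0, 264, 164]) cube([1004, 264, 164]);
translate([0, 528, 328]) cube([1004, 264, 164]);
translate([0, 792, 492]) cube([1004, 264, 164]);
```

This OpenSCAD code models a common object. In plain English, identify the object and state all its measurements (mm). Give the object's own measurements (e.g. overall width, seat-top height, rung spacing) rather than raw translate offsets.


A straight staircase of 4 solid steps. Each step is 1004 mm wide (x), 264 mm deep (y, the going) and 164 mm tall (the rise). The first step rests on the floor; each subsequent step sits one going further in +y and one rise higher in +z, directly behind and above the previous step with no overlap.


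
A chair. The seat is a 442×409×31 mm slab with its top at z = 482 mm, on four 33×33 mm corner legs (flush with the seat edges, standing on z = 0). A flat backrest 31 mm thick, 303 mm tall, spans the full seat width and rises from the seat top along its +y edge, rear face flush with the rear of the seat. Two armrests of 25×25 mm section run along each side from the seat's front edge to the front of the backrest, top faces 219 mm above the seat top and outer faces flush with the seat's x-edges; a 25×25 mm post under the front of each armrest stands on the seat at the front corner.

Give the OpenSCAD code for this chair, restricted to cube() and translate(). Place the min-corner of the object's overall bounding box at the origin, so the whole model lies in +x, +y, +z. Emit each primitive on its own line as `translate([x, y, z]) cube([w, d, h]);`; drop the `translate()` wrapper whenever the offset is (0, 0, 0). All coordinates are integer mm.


// leg_h = 482 - 31 = 451
// arm post h = 219 - 25 = 194
translate([0, 0, 451]) cube([442, 409, 31]);
cube([33, 33, 451]);
translate([409, 0, 0]) cube([33, 33, 451]);
translate([0, 376, 0]) cube([33, 33, 451]);
translate([409, 376, 0]) cube([33, 33, 451]);
translate([0, 378, 482]) cube([442, 31, 303]);
translate([0, 0, 676]) cube([25, 378, 25]);
translate([417, 0, 676]) cube([25, 378, 25]);
translate([0, 0, 482]) cube([25, 25, 194]);
translate([417, 0, 482]) cube([25, 25, 194]);


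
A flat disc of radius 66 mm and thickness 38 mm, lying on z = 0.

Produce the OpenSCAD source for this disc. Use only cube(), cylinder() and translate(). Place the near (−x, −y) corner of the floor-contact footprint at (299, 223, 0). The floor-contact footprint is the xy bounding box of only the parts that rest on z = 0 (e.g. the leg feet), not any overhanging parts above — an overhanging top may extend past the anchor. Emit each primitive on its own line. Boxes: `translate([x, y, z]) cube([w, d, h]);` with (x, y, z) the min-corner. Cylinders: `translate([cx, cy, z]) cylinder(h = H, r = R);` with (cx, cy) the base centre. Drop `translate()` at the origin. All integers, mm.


translate([365, 289, 0]) cylinder(h = 38, r = 66);


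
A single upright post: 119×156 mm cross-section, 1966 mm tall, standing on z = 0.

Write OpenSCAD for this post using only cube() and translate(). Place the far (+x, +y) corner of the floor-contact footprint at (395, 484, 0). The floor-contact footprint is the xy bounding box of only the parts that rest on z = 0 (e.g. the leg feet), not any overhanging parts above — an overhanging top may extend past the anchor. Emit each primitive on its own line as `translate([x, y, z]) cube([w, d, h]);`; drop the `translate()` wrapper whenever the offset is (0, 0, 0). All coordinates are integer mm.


translate([276, 328, 0]) cube([119, 156, 1966]);


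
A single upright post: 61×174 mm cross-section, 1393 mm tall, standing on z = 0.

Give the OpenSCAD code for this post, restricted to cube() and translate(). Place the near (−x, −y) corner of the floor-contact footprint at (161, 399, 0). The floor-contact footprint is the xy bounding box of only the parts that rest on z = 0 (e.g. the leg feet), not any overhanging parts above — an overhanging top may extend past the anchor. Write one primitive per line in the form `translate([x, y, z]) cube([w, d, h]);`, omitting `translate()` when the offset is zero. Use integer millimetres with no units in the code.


translate([161, 399, 0]) cube([61, 174, 1393]);


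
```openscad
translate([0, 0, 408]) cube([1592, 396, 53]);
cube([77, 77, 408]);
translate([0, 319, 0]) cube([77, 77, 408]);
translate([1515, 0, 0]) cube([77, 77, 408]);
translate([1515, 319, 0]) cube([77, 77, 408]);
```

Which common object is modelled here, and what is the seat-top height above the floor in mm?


A bench. The seat-top height is 461 mm.

A long slab on four corner posts — a bench. The slab sits at z = 408 with thickness 53, so the top is 408 + 53 = 461 mm.


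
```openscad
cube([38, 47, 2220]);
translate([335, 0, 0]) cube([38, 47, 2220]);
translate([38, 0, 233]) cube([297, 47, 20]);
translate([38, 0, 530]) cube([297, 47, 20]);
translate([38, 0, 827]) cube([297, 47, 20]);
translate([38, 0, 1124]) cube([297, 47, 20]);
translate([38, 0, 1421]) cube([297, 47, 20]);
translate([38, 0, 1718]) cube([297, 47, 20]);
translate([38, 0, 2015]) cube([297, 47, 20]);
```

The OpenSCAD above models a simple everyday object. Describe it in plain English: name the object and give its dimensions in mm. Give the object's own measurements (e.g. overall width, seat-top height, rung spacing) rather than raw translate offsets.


A straight ladder. Two 38×47 mm vertical rails, 2220 mm tall, stand 373 mm apart (outside-to-outside) with their front faces coplanar on the −y side. 7 rungs, each 47 mm deep and 20 mm tall, span between the inner faces of the rails, front faces flush with the rails. The lowest rung's underside is at z = 233 mm and rungs are spaced 297 mm apart (underside to underside).


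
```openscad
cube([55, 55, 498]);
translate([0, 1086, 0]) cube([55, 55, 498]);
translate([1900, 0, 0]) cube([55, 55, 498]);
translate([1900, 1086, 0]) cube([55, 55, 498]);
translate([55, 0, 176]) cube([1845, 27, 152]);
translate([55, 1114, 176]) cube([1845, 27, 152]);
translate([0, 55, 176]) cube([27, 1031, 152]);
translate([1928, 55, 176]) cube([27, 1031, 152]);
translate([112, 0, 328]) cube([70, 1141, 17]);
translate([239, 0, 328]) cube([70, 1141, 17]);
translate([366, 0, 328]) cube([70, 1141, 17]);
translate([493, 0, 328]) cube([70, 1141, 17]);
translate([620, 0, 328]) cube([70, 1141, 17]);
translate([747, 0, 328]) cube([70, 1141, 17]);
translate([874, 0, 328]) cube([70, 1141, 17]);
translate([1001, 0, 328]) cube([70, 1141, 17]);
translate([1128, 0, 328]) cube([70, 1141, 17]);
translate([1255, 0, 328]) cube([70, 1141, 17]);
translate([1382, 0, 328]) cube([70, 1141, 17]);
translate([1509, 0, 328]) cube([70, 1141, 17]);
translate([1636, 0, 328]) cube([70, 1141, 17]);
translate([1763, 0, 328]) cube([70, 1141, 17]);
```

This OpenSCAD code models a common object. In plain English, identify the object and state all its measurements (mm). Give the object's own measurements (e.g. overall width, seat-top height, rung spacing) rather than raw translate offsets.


A bed frame 1955 mm long (x) by 1141 mm wide (y). Four 55×55 mm corner posts, 498 mm tall, at the corners of the footprint. Four rails of 27 mm thickness and 152 mm height run between adjacent posts with their undersides at z = 176 mm, their outer faces flush with the outside of the frame (the two x-running rails run between the posts' inner faces; the two y-running rails run between the posts' inner faces). 14 slats, each 70 mm wide (x) and 17 mm thick, lie across the top of the two x-running rails, running the full 1141 mm width of the frame in y; along x they sit between the end posts with a 57 mm gap after the −x posts and between neighbouring slats, leaving 67 mm before the +x posts.


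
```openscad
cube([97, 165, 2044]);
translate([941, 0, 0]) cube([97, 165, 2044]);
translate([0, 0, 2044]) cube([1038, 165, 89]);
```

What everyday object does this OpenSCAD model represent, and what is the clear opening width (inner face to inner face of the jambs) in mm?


A door frame. The clear opening width is 844 mm.

Two 2044 mm tall posts with a header on top — a door frame. The left jamb is 97 mm wide at x = 0; the right jamb starts at x = 941. The clear opening is 941 − 97 = 844 mm.


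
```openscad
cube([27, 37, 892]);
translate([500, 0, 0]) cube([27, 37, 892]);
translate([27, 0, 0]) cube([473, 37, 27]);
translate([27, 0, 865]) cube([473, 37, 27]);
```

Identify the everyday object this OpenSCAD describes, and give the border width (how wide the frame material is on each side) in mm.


A picture frame. The border width is 27 mm.

Four thin pieces enclosing a rectangular opening — a picture frame. The two full-height stiles are 892 mm tall; the top rail sits at z = 865 and is 27 mm tall, so the border above the opening is 892 − 865 = 27 mm, matching the stile x-width.


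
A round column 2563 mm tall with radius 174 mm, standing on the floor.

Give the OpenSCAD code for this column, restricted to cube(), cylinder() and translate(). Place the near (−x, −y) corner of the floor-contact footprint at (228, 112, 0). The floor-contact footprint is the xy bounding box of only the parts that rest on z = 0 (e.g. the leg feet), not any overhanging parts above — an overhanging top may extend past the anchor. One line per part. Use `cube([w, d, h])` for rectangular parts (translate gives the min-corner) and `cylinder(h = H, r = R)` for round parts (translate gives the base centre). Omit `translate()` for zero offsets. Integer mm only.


translate([402, 286, 0]) cylinder(h = 2563, r = 174);


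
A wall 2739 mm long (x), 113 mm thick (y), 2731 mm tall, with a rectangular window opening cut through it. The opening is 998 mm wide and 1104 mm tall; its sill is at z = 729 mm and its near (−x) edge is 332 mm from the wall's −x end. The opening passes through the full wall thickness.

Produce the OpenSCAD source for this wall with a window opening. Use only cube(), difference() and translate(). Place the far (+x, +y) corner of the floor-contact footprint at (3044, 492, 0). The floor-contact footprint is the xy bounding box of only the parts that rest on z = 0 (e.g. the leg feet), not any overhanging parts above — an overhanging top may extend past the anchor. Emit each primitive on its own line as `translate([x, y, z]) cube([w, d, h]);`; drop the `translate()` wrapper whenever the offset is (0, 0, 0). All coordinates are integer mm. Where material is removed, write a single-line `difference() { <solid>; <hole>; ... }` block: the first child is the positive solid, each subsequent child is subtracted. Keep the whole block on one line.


difference() { translate([305, 379, 0]) cube([2739, 113, 2731]); translate([637, 379, 729]) cube([998, 113, 1104]); }


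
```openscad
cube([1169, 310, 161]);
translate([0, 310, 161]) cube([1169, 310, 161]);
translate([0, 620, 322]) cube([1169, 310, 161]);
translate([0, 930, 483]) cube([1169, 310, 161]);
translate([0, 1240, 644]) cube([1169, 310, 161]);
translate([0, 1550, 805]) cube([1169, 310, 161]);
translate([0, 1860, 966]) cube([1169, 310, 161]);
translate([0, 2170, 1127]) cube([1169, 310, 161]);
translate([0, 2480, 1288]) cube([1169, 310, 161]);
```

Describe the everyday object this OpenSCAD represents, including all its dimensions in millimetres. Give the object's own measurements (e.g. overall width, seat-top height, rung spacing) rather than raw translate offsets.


A straight staircase of 9 solid steps. Each step is 1169 mm wide (x), 310 mm deep (y, the going) and 161 mm tall (the rise). The first step rests on the floor; each subsequent step sits one going further in +y and one rise higher in +z, directly behind and above the previous step with no overlap.


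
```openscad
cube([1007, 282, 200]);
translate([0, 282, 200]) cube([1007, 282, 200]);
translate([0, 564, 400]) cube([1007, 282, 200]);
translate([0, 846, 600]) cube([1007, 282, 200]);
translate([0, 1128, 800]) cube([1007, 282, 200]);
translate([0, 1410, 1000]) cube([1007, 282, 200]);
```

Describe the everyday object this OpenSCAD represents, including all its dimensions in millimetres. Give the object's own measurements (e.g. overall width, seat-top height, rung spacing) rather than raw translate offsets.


A straight staircase of 6 solid steps. Each step is 1007 mm wide (x), 282 mm deep (y, the going) and 200 mm tall (the rise). The first step rests on the floor; each subsequent step sits one going further in +y and one rise higher in +z, directly behind and above the previous step with no overlap.


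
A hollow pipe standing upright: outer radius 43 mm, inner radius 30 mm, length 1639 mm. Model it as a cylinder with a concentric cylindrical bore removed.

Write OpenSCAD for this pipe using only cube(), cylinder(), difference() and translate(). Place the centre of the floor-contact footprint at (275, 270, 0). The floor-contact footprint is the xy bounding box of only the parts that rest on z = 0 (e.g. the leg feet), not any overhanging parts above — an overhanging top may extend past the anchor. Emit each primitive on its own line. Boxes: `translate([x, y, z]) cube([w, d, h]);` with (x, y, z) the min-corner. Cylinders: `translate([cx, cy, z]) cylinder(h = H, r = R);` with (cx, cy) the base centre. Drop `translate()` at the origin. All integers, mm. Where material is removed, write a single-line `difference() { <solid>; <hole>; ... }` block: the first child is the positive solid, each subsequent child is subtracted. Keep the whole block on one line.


difference() { translate([275, 270, 0]) cylinder(h = 1639, r = 43); translate([275, 270, 0]) cylinder(h = 1639, r = 30); }


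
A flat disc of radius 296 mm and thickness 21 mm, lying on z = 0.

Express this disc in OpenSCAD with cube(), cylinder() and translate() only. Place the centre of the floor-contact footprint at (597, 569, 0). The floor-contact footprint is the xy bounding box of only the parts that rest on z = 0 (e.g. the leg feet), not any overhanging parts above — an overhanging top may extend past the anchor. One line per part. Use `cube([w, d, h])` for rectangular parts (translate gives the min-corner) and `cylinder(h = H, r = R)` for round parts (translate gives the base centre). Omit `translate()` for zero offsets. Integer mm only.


translate([597, 569, 0]) cylinder(h = 21, r = 296);


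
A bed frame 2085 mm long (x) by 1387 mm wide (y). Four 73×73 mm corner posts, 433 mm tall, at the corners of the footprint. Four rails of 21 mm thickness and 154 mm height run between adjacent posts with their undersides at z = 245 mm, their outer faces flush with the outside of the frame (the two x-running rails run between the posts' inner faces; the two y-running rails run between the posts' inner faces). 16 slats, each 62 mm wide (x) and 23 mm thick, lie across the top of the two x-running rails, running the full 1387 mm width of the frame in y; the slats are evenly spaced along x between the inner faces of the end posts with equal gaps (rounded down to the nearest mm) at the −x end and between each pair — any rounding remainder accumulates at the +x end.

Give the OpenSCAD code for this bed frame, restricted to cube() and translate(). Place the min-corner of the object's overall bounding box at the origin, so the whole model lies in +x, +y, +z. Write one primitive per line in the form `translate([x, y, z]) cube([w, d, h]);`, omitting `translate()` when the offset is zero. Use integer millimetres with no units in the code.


cube([73, 73, 433]);
translate([0, 1314, 0]) cube([73, 73, 433]);
translate([2012, 0, 0]) cube([73, 73, 433]);
translate([2012, 1314, 0]) cube([73, 73, 433]);
translate([73, 0, 245]) cube([1939, 21, 154]);
translate([73, 1366, 245]) cube([1939, 21, 154]);
translate([0, 73, 245]) cube([21, 1241, 154]);
translate([2064, 73, 245]) cube([21, 1241, 154]);
translate([128, 0, 399]) cube([62, 1387, 23]);
translate([245, 0, 399]) cube([62, 1387, 23]);
translate([362, 0, 399]) cube([62, 1387, 23]);
translate([479, 0, 399]) cube([62, 1387, 23]);
translate([596, 0, 399]) cube([62, 1387, 23]);
translate([713, 0, 399]) cube([62, 1387, 23]);
translate([830, 0, 399]) cube([62, 1387, 23]);
translate([947, 0, 399]) cube([62, 1387, 23]);
translate([1064, 0, 399]) cube([62, 1387, 23]);
translate([1181, 0, 399]) cube([62, 1387, 23]);
translate([1298, 0, 399]) cube([62, 1387, 23]);
translate([1415, 0, 399]) cube([62, 1387, 23]);
translate([1532, 0, 399]) cube([62, 1387, 23]);
translate([1649, 0, 399]) cube([62, 1387, 23]);
translate([1766, 0, 399]) cube([62, 1387, 23]);
translate([1883, 0, 399]) cube([62, 1387, 23]);


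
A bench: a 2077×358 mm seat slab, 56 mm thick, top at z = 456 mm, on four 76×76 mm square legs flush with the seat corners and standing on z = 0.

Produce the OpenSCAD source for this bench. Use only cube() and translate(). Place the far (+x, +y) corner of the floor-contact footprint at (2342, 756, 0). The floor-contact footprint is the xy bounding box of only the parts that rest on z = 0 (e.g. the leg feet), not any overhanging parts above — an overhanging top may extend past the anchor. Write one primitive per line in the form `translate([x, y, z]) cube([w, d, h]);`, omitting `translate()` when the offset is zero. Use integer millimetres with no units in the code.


translate([265, 398, 400]) cube([2077, 358, 56]);
translate([265, 398, 0]) cube([76, 76, 400]);
translate([265, 680, 0]) cube([76, 76, 400]);
translate([2266, 398, 0]) cube([76, 76, 400]);
translate([2266, 680, 0]) cube([76, 76, 400]);


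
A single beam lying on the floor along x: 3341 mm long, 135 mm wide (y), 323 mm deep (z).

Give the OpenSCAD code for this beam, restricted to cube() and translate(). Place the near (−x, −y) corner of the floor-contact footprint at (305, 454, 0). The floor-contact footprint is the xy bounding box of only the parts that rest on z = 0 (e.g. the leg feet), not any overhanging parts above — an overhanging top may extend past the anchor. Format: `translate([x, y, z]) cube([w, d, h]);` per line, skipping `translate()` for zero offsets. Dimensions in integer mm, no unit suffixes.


translate([305, 454, 0]) cube([3341, 135, 323]);


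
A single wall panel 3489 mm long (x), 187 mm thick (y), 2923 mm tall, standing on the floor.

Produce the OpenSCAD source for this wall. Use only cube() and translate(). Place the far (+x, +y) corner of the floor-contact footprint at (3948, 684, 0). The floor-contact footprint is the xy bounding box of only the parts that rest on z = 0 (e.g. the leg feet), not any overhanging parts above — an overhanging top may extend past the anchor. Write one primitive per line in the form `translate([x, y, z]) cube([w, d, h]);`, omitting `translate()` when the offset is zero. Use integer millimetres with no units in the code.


translate([459, 497, 0]) cube([3489, 187, 2923]);


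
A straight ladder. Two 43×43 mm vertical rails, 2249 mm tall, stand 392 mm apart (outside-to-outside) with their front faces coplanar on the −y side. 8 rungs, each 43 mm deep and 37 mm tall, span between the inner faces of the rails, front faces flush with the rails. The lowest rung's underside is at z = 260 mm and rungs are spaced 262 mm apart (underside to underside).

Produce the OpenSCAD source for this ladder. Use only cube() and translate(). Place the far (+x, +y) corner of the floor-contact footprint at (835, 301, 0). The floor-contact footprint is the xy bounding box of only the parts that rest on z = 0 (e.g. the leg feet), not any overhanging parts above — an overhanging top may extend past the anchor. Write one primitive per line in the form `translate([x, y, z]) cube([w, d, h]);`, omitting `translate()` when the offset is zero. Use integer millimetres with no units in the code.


translate([443, 258, 0]) cube([43, 43, 2249]);
translate([792, 258, 0]) cube([43, 43, 2249]);
translate([486, 258, 260]) cube([306, 43, 37]);
translate([486, 258, 522]) cube([306, 43, 37]);
translate([486, 258, 784]) cube([306, 43, 37]);
translate([486, 258, 1046]) cube([306, 43, 37]);
translate([486, 258, 1308]) cube([306, 43, 37]);
translate([486, 258, 1570]) cube([306, 43, 37]);
translate([486, 258, 1832]) cube([306, 43, 37]);
translate([486, 258, 2094]) cube([306, 43, 37]);


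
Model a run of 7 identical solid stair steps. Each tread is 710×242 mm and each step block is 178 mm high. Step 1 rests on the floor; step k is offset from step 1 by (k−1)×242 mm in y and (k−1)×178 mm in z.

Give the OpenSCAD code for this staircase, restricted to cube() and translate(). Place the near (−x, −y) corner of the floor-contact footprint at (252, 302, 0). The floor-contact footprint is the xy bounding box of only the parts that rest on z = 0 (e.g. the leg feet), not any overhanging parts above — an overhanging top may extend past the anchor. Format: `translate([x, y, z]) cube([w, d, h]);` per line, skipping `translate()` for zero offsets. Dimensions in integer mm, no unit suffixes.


translate([252, 302, 0]) cube([710, 242, 178]);
translate([252, 544, 178]) cube([710, 242, 178]);
translate([252, 786, 356]) cube([710, 242, 178]);
translate([252, 1028, 534]) cube([710, 242, 178]);
translate([252, 1270, 712]) cube([710, 242, 178]);
translate([252, 1512, 890]) cube([710, 242, 178]);
translate([252, 1754, 1068]) cube([710, 242, 178]);


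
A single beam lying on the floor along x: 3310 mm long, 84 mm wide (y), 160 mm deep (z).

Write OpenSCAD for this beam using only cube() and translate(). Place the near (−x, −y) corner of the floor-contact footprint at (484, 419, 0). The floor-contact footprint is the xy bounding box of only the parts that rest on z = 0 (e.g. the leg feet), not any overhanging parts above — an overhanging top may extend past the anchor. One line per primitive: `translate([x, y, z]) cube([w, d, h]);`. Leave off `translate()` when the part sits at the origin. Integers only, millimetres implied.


translate([484, 419, 0]) cube([3310, 84, 160]);


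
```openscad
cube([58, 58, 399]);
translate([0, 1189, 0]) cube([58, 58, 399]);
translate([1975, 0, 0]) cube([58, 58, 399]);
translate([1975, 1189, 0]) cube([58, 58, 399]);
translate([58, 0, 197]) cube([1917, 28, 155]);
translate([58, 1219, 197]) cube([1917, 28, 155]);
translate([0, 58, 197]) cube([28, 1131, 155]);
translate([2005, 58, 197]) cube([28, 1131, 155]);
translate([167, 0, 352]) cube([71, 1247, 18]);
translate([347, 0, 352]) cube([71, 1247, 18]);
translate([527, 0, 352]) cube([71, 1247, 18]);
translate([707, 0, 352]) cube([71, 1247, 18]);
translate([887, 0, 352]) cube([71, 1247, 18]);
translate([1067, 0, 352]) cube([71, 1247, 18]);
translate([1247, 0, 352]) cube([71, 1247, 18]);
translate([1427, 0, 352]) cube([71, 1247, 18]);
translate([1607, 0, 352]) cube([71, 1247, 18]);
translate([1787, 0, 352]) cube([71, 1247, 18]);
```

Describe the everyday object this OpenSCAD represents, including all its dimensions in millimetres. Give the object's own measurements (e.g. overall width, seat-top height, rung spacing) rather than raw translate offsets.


A bed frame 2033 mm long (x) by 1247 mm wide (y). Four 58×58 mm corner posts, 399 mm tall, at the corners of the footprint. Four rails of 28 mm thickness and 155 mm height run between adjacent posts with their undersides at z = 197 mm, their outer faces flush with the outside of the frame (the two x-running rails run between the posts' inner faces; the two y-running rails run between the posts' inner faces). 10 slats, each 71 mm wide (x) and 18 mm thick, lie across the top of the two x-running rails, running the full 1247 mm width of the frame in y; along x they sit between the end posts with a 109 mm gap after the −x posts and between neighbouring slats, leaving 117 mm before the +x posts.


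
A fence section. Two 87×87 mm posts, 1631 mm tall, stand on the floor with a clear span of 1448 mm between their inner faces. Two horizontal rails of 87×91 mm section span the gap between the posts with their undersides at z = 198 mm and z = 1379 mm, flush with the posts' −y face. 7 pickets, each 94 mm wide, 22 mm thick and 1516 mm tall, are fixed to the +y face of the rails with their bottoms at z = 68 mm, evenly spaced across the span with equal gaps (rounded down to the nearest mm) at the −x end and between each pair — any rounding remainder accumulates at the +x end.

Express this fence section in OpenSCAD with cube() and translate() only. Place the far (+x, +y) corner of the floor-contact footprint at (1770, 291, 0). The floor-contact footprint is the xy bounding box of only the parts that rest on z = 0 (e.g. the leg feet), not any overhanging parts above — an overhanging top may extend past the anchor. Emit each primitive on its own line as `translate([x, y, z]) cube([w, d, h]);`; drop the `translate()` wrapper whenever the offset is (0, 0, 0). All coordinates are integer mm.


translate([148, 204, 0]) cube([87, 87, 1631]);
translate([1683, 204, 0]) cube([87, 87, 1631]);
translate([235, 204, 198]) cube([1448, 87, 91]);
translate([235, 204, 1379]) cube([1448, 87, 91]);
translate([333, 291, 68]) cube([94, 22, 1516]);
translate([525, 291, 68]) cube([94, 22, 1516]);
translate([717, 291, 68]) cube([94, 22, 1516]);
translate([909, 291, 68]) cube([94, 22, 1516]);
translate([1101, 291, 68]) cube([94, 22, 1516]);
translate([1293, 291, 68]) cube([94, 22, 1516]);
translate([1485, 291, 68]) cube([94, 22, 1516]);


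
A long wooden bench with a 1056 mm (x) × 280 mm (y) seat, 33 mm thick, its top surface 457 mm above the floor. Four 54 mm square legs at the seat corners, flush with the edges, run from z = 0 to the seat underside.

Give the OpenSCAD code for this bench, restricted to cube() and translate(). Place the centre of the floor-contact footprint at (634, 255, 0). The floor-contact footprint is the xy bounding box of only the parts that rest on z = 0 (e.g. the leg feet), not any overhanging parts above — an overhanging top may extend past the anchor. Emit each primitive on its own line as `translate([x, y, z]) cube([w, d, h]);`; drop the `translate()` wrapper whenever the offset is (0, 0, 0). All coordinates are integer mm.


translate([106, 115, 424]) cube([1056, 280, 33]);
translate([106, 115, 0]) cube([54, 54, 424]);
translate([106, 341, 0]) cube([54, 54, 424]);
translate([1108, 115, 0]) cube([54, 54, 424]);
translate([1108, 341, 0]) cube([54, 54, 424]);


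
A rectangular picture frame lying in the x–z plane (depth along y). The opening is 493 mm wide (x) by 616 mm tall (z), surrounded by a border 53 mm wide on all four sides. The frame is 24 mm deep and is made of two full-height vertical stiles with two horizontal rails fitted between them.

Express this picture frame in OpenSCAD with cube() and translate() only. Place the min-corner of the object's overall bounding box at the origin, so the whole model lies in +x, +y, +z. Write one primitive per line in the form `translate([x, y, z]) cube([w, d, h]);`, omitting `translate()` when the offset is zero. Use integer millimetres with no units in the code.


cube([53, 24, 722]);
translate([546, 0, 0]) cube([53, 24, 722]);
translate([53, 0, 0]) cube([493, 24, 53]);
translate([53, 0, 669]) cube([493, 24, 53]);


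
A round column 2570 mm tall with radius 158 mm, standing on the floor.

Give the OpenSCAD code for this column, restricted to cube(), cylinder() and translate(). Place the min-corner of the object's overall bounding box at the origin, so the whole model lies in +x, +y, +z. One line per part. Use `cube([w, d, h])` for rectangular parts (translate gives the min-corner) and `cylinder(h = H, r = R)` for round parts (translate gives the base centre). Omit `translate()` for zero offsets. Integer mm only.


translate([158, 158, 0]) cylinder(h = 2570, r = 158);


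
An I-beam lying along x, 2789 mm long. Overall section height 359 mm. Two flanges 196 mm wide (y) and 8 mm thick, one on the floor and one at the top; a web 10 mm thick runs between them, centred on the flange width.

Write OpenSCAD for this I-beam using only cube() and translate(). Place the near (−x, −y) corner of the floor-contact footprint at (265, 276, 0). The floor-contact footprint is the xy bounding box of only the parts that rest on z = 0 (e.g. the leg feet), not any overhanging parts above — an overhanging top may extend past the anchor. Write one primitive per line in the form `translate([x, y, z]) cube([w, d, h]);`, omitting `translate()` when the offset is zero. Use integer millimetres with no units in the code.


translate([265, 276, 0]) cube([2789, 196, 8]);
translate([265, 369, 8]) cube([2789, 10, 343]);
translate([265, 276, 351]) cube([2789, 196, 8]);


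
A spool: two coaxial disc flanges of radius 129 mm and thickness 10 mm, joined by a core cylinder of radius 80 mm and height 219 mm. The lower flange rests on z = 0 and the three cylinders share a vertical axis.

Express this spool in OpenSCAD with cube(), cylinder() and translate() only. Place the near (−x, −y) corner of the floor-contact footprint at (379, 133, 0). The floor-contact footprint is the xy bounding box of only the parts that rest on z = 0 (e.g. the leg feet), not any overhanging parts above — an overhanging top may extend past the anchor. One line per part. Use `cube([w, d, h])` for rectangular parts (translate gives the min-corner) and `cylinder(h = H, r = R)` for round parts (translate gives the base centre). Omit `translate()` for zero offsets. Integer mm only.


translate([508, 262, 0]) cylinder(h = 10, r = 129);
translate([508, 262, 10]) cylinder(h = 219, r = 80);
translate([508, 262, 229]) cylinder(h = 10, r = 129);


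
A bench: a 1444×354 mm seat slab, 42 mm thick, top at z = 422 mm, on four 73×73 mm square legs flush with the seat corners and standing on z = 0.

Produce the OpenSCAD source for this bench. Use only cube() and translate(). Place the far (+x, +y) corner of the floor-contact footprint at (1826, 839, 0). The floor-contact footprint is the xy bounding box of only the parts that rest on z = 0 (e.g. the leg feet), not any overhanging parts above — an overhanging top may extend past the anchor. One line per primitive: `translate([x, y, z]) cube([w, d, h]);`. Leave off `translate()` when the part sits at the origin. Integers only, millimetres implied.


translate([382, 485, 380]) cube([1444, 354, 42]);
translate([382, 485, 0]) cube([73, 73, 380]);
translate([382, 766, 0]) cube([73, 73, 380]);
translate([1753, 485, 0]) cube([73, 73, 380]);
translate([1753, 766, 0]) cube([73, 73, 380]);


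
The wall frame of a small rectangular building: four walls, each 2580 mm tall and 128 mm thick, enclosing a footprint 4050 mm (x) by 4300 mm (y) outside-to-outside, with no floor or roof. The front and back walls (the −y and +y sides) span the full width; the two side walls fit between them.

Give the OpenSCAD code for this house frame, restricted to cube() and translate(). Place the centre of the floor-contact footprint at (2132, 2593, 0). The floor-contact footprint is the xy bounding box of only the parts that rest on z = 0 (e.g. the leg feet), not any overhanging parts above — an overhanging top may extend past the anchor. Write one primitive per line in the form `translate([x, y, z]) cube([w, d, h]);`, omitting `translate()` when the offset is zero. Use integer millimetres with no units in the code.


translate([107, 443, 0]) cube([4050, 128, 2580]);
translate([107, 4615, 0]) cube([4050, 128, 2580]);
translate([107, 571, 0]) cube([128, 4044, 2580]);
translate([4029, 571, 0]) cube([128, 4044, 2580]);
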